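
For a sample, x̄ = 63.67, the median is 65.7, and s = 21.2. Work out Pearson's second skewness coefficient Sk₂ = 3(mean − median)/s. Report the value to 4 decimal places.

-0.2873

Sk₂ = 3(63.67 − 65.7) / 21.2 = 3 × -2.0300 / 21.2
    = -6.0900 / 21.2 ≈ -0.2873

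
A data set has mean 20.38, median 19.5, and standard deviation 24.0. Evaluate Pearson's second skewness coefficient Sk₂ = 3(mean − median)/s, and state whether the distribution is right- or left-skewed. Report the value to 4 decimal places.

0.1100, right-skewed

Sk₂ = 3(20.38 − 19.5) / 24.0 = 3 × 0.8800 / 24.0
    = 2.6400 / 24.0 ≈ 0.1100
Sk₂ > 0 ⇒ mean > median ⇒ right-skewed (positive skew).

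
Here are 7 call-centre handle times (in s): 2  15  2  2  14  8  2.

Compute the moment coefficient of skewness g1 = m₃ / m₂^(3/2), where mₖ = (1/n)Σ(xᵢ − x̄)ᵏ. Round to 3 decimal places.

0.619

x̄ = (2 + 15 + 2 + 2 + 14 + 8 + 2) / 7 = 6.4286
deviations (xᵢ − x̄): -4.4286, 8.5714, -4.4286, -4.4286, 7.5714, 1.5714, -4.4286
Σ(xᵢ − x̄)² = 211.7143 ⇒ m₂ = 211.7143/7 = 30.24490
Σ(xᵢ − x̄)³ = 720.2449 ⇒ m₃ = 720.2449/7 = 102.89213
m₂^(3/2) = 30.24490^(1.5) = 166.33291
g1 = m₃ / m₂^(3/2) = 102.89213 / 166.33291 ≈ 0.619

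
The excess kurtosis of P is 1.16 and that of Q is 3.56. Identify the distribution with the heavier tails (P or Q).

Higher excess kurtosis ⇒ heavier tails relative to the normal distribution.
1.16 vs 3.56: the larger is 3.56, so Q has heavier tails.

Q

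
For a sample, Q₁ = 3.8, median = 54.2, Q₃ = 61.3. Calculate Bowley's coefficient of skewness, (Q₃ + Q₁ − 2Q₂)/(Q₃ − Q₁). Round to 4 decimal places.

numerator: Q₃ + Q₁ − 2Q₂ = 61.3 + 3.8 − 2×54.2 = -43.3000
denominator: Q₃ − Q₁ = 61.3 − 3.8 = 57.5000
Bowley skewness = -43.3000 / 57.5000 ≈ -0.7530

-0.7530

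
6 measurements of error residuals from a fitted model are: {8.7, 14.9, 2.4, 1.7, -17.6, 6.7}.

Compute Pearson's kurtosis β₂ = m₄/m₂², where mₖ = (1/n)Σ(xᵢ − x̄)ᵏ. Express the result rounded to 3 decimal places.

3.121

x̄ = 2.8000
Σ(xᵢ − x̄)² = 613.9600 ⇒ m₂ = 102.32667
Σ(xᵢ − x̄)⁴ = 196069.6036 ⇒ m₄ = 32678.26727
m₂² = 10470.74671
β₂ = m₄/m₂² = 32678.26727 / 10470.74671 ≈ 3.121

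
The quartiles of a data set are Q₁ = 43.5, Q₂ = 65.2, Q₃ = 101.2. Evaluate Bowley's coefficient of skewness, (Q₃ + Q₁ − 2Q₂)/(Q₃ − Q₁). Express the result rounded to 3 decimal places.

numerator: Q₃ + Q₁ − 2Q₂ = 101.2 + 43.5 − 2×65.2 = 14.3000
denominator: Q₃ − Q₁ = 101.2 − 43.5 = 57.7000
Bowley skewness = 14.3000 / 57.7000 ≈ 0.248

0.248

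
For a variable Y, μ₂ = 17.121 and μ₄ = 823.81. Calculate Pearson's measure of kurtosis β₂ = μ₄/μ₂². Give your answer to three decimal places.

2.810

μ₂² = 17.121² = 293.12864
μ₄/μ₂² = 823.81 / 293.12864 = 2.81040
β₂ ≈ 2.810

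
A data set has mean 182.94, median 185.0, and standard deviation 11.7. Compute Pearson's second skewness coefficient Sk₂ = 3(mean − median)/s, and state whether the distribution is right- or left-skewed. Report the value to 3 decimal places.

-0.528, left-skewed

Sk₂ = 3(182.94 − 185.0) / 11.7 = 3 × -2.0600 / 11.7
    = -6.1800 / 11.7 ≈ -0.528
Sk₂ < 0 ⇒ mean < median ⇒ left-skewed (negative skew).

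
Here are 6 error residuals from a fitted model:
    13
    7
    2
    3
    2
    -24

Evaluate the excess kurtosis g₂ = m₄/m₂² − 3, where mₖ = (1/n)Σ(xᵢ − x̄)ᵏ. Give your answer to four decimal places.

x̄ = 0.5000
Σ(xᵢ − x̄)² = 809.5000 ⇒ m₂ = 134.91667
Σ(xᵢ − x̄)⁴ = 386548.3750 ⇒ m₄ = 64424.72917
m₂² = 18202.50694
g₂ = m₄/m₂² − 3 = 3.53933 − 3 ≈ 0.5393

0.5393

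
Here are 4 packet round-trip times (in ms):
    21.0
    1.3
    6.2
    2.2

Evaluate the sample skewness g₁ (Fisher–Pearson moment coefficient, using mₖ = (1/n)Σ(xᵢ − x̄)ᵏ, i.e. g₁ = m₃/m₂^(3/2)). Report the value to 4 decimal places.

x̄ = (21.0 + 1.3 + 6.2 + 2.2) / 4 = 7.6750
deviations (xᵢ − x̄): 13.3250, -6.3750, -1.4750, -5.4750
Σ(xᵢ − x̄)² = 250.3475 ⇒ m₂ = 250.3475/4 = 62.58688
Σ(xᵢ − x̄)³ = 1939.5191 ⇒ m₃ = 1939.5191/4 = 484.87978
m₂^(3/2) = 62.58688^(1.5) = 495.13645
g₁ = m₃ / m₂^(3/2) = 484.87978 / 495.13645 ≈ 0.9793

0.9793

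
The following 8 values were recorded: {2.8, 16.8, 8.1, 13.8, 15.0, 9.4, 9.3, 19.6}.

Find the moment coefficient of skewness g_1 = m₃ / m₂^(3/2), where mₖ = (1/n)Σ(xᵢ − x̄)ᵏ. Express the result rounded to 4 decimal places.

x̄ = (2.8 + 16.8 + 8.1 + 13.8 + 15.0 + 9.4 + 9.3 + 19.6) / 8 = 11.8500
deviations (xᵢ − x̄): -9.0500, 4.9500, -3.7500, 1.9500, 3.1500, -2.4500, -2.5500, 7.7500
Σ(xᵢ − x̄)² = 206.7600 ⇒ m₂ = 206.7600/8 = 25.84500
Σ(xᵢ − x̄)³ = -199.7970 ⇒ m₃ = -199.7970/8 = -24.97462
m₂^(3/2) = 25.84500^(1.5) = 131.39075
g_1 = m₃ / m₂^(3/2) = -24.97462 / 131.39075 ≈ -0.1901

-0.1901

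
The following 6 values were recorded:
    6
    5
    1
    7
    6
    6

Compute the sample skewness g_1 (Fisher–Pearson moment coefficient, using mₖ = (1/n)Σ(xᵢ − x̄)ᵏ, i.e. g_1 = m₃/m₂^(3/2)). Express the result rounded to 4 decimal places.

x̄ = (6 + 5 + 1 + 7 + 6 + 6) / 6 = 5.1667
deviations (xᵢ − x̄): 0.8333, -0.1667, -4.1667, 1.8333, 0.8333, 0.8333
Σ(xᵢ − x̄)² = 22.8333 ⇒ m₂ = 22.8333/6 = 3.80556
Σ(xᵢ − x̄)³ = -64.4444 ⇒ m₃ = -64.4444/6 = -10.74074
m₂^(3/2) = 3.80556^(1.5) = 7.42381
g_1 = m₃ / m₂^(3/2) = -10.74074 / 7.42381 ≈ -1.4468

-1.4468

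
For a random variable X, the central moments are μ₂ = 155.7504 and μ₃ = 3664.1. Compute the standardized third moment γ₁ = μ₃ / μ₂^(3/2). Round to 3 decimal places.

1.885

σ = √μ₂ = √155.7504 = 12.48000
σ³ = μ₂^(3/2) = 1943.76499
γ₁ = μ₃/σ³ = 3664.1 / 1943.76499 ≈ 1.885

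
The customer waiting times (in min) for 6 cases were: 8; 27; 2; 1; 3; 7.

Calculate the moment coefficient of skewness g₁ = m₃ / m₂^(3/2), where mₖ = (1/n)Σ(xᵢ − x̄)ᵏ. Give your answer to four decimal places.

x̄ = (8 + 27 + 2 + 1 + 3 + 7) / 6 = 8.0000
deviations (xᵢ − x̄): 0.0000, 19.0000, -6.0000, -7.0000, -5.0000, -1.0000
Σ(xᵢ − x̄)² = 472.0000 ⇒ m₂ = 472.0000/6 = 78.66667
Σ(xᵢ − x̄)³ = 6174.0000 ⇒ m₃ = 6174.0000/6 = 1029.00000
m₂^(3/2) = 78.66667^(1.5) = 697.72795
g₁ = m₃ / m₂^(3/2) = 1029.00000 / 697.72795 ≈ 1.4748

1.4748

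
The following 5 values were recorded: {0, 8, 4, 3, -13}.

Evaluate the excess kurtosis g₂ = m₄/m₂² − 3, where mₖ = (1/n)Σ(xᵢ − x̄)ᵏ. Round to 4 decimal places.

x̄ = 0.4000
Σ(xᵢ − x̄)² = 257.2000 ⇒ m₂ = 51.44000
Σ(xᵢ − x̄)⁴ = 35791.6960 ⇒ m₄ = 7158.33920
m₂² = 2646.07360
g₂ = m₄/m₂² − 3 = 2.70527 − 3 ≈ -0.2947

-0.2947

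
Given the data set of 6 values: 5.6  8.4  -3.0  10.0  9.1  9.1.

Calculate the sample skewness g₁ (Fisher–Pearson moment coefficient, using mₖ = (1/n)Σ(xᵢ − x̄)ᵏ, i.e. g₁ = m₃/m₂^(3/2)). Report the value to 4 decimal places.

-1.4554

x̄ = (5.6 + 8.4 - 3.0 + 10.0 + 9.1 + 9.1) / 6 = 6.5333
deviations (xᵢ − x̄): -0.9333, 1.8667, -9.5333, 3.4667, 2.5667, 2.5667
Σ(xᵢ − x̄)² = 120.4333 ⇒ m₂ = 120.4333/6 = 20.07222
Σ(xᵢ − x̄)³ = -785.2616 ⇒ m₃ = -785.2616/6 = -130.87693
m₂^(3/2) = 20.07222^(1.5) = 89.92764
g₁ = m₃ / m₂^(3/2) = -130.87693 / 89.92764 ≈ -1.4554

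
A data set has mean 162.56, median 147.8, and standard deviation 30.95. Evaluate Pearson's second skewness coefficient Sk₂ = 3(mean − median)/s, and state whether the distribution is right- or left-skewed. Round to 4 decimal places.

1.4307, right-skewed

Sk₂ = 3(162.56 − 147.8) / 30.95 = 3 × 14.7600 / 30.95
    = 44.2800 / 30.95 ≈ 1.4307
Sk₂ > 0 ⇒ mean > median ⇒ right-skewed (positive skew).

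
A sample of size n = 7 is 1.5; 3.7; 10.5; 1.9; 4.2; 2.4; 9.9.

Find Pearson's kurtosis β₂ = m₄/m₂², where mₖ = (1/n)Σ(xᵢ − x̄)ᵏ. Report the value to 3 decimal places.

x̄ = 4.8714
Σ(xᵢ − x̄)² = 85.0943 ⇒ m₂ = 12.15633
Σ(xᵢ − x̄)⁴ = 1889.6323 ⇒ m₄ = 269.94747
m₂² = 147.77627
β₂ = m₄/m₂² = 269.94747 / 147.77627 ≈ 1.827

1.827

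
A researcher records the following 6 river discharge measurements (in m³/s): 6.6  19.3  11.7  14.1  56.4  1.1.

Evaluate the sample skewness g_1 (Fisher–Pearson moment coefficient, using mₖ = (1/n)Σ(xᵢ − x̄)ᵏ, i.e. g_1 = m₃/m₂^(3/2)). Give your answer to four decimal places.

x̄ = (6.6 + 19.3 + 11.7 + 14.1 + 56.4 + 1.1) / 6 = 18.2000
deviations (xᵢ − x̄): -11.6000, 1.1000, -6.5000, -4.1000, 38.2000, -17.1000
Σ(xᵢ − x̄)² = 1946.4800 ⇒ m₂ = 1946.4800/6 = 324.41333
Σ(xᵢ − x̄)³ = 48839.6460 ⇒ m₃ = 48839.6460/6 = 8139.94100
m₂^(3/2) = 324.41333^(1.5) = 5843.16356
g_1 = m₃ / m₂^(3/2) = 8139.94100 / 5843.16356 ≈ 1.3931

1.3931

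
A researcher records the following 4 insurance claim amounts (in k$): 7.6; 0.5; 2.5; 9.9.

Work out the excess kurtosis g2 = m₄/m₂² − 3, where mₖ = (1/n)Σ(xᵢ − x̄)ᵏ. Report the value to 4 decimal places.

-1.7015

x̄ = 5.1250
Σ(xᵢ − x̄)² = 57.2075 ⇒ m₂ = 14.30188
Σ(xᵢ − x̄)⁴ = 1062.4313 ⇒ m₄ = 265.60783
m₂² = 204.54363
g2 = m₄/m₂² − 3 = 1.29854 − 3 ≈ -1.7015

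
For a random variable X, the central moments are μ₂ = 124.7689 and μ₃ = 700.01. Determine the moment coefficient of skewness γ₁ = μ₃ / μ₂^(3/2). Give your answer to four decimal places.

0.5023

σ = √μ₂ = √124.7689 = 11.17000
σ³ = μ₂^(3/2) = 1393.66861
γ₁ = μ₃/σ³ = 700.01 / 1393.66861 ≈ 0.5023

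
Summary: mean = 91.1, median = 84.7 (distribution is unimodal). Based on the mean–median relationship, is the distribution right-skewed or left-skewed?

right-skewed

mean − median = 91.1 − 84.7 = 6.4
mean > median ⇒ the longer tail is on the right ⇒ right-skewed (positively skewed).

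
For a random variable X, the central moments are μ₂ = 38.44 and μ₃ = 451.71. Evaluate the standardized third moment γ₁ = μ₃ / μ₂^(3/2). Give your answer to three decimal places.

1.895

σ = √μ₂ = √38.44 = 6.20000
σ³ = μ₂^(3/2) = 238.32800
γ₁ = μ₃/σ³ = 451.71 / 238.32800 ≈ 1.895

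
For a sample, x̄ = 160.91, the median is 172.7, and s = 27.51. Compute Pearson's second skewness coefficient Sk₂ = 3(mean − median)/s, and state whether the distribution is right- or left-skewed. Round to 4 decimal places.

Sk₂ = 3(160.91 − 172.7) / 27.51 = 3 × -11.7900 / 27.51
    = -35.3700 / 27.51 ≈ -1.2857
Sk₂ < 0 ⇒ mean < median ⇒ left-skewed (negative skew).

-1.2857, left-skewed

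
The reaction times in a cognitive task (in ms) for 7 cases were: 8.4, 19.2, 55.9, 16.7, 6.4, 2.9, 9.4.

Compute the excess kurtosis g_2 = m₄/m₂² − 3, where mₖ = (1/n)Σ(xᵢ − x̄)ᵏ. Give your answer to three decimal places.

x̄ = 16.9857
Σ(xᵢ − x̄)² = 1961.0286 ⇒ m₂ = 280.14694
Σ(xᵢ − x̄)⁴ = 2353861.4080 ⇒ m₄ = 336265.91543
m₂² = 78482.30731
g_2 = m₄/m₂² − 3 = 4.28461 − 3 ≈ 1.285

1.285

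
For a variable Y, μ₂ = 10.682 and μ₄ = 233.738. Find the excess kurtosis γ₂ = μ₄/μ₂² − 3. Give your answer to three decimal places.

-0.952

μ₂² = 10.682² = 114.10512
μ₄/μ₂² = 233.738 / 114.10512 = 2.04844
γ₂ = 2.04844 − 3 ≈ -0.952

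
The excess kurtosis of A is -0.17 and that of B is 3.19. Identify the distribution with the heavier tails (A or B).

Higher excess kurtosis ⇒ heavier tails relative to the normal distribution.
-0.17 vs 3.19: the larger is 3.19, so B has heavier tails. (B is leptokurtic — heavier-than-normal tails; the other is platykurtic.)

B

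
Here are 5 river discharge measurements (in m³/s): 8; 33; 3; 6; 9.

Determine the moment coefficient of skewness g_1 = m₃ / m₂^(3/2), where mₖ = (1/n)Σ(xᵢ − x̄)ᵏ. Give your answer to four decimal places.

1.3628

x̄ = (8 + 33 + 3 + 6 + 9) / 5 = 11.8000
deviations (xᵢ − x̄): -3.8000, 21.2000, -8.8000, -5.8000, -2.8000
Σ(xᵢ − x̄)² = 582.8000 ⇒ m₂ = 582.8000/5 = 116.56000
Σ(xᵢ − x̄)³ = 8574.7200 ⇒ m₃ = 8574.7200/5 = 1714.94400
m₂^(3/2) = 116.56000^(1.5) = 1258.41622
g_1 = m₃ / m₂^(3/2) = 1714.94400 / 1258.41622 ≈ 1.3628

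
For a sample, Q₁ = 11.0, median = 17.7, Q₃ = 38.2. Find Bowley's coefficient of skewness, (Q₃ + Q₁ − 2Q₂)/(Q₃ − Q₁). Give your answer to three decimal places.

0.507

numerator: Q₃ + Q₁ − 2Q₂ = 38.2 + 11.0 − 2×17.7 = 13.8000
denominator: Q₃ − Q₁ = 38.2 − 11.0 = 27.2000
Bowley skewness = 13.8000 / 27.2000 ≈ 0.507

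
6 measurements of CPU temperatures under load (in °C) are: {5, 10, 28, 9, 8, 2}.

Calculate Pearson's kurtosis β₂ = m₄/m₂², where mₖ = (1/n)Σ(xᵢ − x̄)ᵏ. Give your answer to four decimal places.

x̄ = 10.3333
Σ(xᵢ − x̄)² = 417.3333 ⇒ m₂ = 69.55556
Σ(xᵢ − x̄)⁴ = 103077.7778 ⇒ m₄ = 17179.62963
m₂² = 4837.97531
β₂ = m₄/m₂² = 17179.62963 / 4837.97531 ≈ 3.5510

3.5510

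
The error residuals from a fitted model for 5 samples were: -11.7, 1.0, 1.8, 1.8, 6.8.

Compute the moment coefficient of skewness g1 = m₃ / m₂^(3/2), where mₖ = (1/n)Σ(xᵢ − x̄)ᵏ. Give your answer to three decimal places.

x̄ = (-11.7 + 1.0 + 1.8 + 1.8 + 6.8) / 5 = -0.0600
deviations (xᵢ − x̄): -11.6400, 1.0600, 1.8600, 1.8600, 6.8600
Σ(xᵢ − x̄)² = 190.5920 ⇒ m₂ = 190.5920/5 = 38.11840
Σ(xᵢ − x̄)³ = -1240.2094 ⇒ m₃ = -1240.2094/5 = -248.04187
m₂^(3/2) = 38.11840^(1.5) = 235.34338
g1 = m₃ / m₂^(3/2) = -248.04187 / 235.34338 ≈ -1.054

-1.054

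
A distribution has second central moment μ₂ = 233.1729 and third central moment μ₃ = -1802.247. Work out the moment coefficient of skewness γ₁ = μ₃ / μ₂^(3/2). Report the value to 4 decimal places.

σ = √μ₂ = √233.1729 = 15.27000
σ³ = μ₂^(3/2) = 3560.55018
γ₁ = μ₃/σ³ = -1802.247 / 3560.55018 ≈ -0.5062

-0.5062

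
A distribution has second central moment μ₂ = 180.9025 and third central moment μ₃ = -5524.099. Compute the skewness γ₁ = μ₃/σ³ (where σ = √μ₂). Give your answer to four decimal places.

σ = √μ₂ = √180.9025 = 13.45000
σ³ = μ₂^(3/2) = 2433.13863
γ₁ = μ₃/σ³ = -5524.099 / 2433.13863 ≈ -2.2704

-2.2704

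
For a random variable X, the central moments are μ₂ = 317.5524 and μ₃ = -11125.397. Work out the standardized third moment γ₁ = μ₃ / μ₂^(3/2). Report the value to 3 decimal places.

σ = √μ₂ = √317.5524 = 17.82000
σ³ = μ₂^(3/2) = 5658.78377
γ₁ = μ₃/σ³ = -11125.397 / 5658.78377 ≈ -1.966

-1.966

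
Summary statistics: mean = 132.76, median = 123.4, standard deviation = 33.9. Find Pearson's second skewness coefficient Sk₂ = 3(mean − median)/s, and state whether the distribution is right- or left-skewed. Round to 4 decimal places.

0.8283, right-skewed

Sk₂ = 3(132.76 − 123.4) / 33.9 = 3 × 9.3600 / 33.9
    = 28.0800 / 33.9 ≈ 0.8283
Sk₂ > 0 ⇒ mean > median ⇒ right-skewed (positive skew).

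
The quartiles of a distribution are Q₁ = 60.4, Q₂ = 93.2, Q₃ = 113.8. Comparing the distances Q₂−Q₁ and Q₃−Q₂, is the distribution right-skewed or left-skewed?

left-skewed

Q₂ − Q₁ = 32.8;  Q₃ − Q₂ = 20.6
Q₂ − Q₁ > Q₃ − Q₂ ⇒ the lower half is more spread out ⇒ left-skewed.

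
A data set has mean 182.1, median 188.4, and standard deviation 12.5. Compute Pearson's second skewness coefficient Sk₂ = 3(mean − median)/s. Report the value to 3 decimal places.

-1.512

Sk₂ = 3(182.1 − 188.4) / 12.5 = 3 × -6.3000 / 12.5
    = -18.9000 / 12.5 ≈ -1.512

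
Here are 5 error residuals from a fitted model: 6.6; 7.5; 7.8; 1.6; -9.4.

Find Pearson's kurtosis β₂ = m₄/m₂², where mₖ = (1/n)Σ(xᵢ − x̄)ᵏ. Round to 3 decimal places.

x̄ = 2.8200
Σ(xᵢ − x̄)² = 211.8080 ⇒ m₂ = 42.36160
Σ(xᵢ − x̄)⁴ = 23600.1197 ⇒ m₄ = 4720.02394
m₂² = 1794.50515
β₂ = m₄/m₂² = 4720.02394 / 1794.50515 ≈ 2.630

2.630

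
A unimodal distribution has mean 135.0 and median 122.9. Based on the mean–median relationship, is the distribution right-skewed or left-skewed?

mean − median = 135.0 − 122.9 = 12.1
mean > median ⇒ the longer tail is on the right ⇒ right-skewed (positively skewed).

right-skewed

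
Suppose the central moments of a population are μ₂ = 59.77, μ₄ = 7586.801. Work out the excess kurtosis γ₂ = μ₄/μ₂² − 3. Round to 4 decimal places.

μ₂² = 59.77² = 3572.45290
μ₄/μ₂² = 7586.801 / 3572.45290 = 2.12370
γ₂ = 2.12370 − 3 ≈ -0.8763

-0.8763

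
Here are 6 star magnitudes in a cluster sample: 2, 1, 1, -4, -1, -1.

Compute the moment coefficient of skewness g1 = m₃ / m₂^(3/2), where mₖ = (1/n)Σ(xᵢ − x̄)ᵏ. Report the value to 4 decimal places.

-0.7051

x̄ = (2 + 1 + 1 - 4 - 1 - 1) / 6 = -0.3333
deviations (xᵢ − x̄): 2.3333, 1.3333, 1.3333, -3.6667, -0.6667, -0.6667
Σ(xᵢ − x̄)² = 23.3333 ⇒ m₂ = 23.3333/6 = 3.88889
Σ(xᵢ − x̄)³ = -32.4444 ⇒ m₃ = -32.4444/6 = -5.40741
m₂^(3/2) = 3.88889^(1.5) = 7.66899
g1 = m₃ / m₂^(3/2) = -5.40741 / 7.66899 ≈ -0.7051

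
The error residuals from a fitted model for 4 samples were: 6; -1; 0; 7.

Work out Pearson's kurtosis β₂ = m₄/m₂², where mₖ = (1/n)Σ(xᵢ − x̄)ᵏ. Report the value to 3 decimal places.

1.078

x̄ = 3.0000
Σ(xᵢ − x̄)² = 50.0000 ⇒ m₂ = 12.50000
Σ(xᵢ − x̄)⁴ = 674.0000 ⇒ m₄ = 168.50000
m₂² = 156.25000
β₂ = m₄/m₂² = 168.50000 / 156.25000 ≈ 1.078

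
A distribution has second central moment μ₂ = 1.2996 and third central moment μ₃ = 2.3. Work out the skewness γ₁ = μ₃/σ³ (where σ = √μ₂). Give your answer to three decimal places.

σ = √μ₂ = √1.2996 = 1.14000
σ³ = μ₂^(3/2) = 1.48154
γ₁ = μ₃/σ³ = 2.3 / 1.48154 ≈ 1.552

1.552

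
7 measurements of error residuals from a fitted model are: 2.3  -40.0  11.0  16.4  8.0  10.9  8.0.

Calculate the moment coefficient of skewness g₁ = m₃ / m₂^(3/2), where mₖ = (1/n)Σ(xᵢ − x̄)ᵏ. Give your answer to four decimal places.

x̄ = (2.3 - 40.0 + 11.0 + 16.4 + 8.0 + 10.9 + 8.0) / 7 = 2.3714
deviations (xᵢ − x̄): -0.0714, -42.3714, 8.6286, 14.0286, 5.6286, 8.5286, 5.6286
Σ(xᵢ − x̄)² = 2202.6943 ⇒ m₂ = 2202.6943/7 = 314.67061
Σ(xᵢ − x̄)³ = -71690.8095 ⇒ m₃ = -71690.8095/7 = -10241.54421
m₂^(3/2) = 314.67061^(1.5) = 5581.92861
g₁ = m₃ / m₂^(3/2) = -10241.54421 / 5581.92861 ≈ -1.8348

-1.8348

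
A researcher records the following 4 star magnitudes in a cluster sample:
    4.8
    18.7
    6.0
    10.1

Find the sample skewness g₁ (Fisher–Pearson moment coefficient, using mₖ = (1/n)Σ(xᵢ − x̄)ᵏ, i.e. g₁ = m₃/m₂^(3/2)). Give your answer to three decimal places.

0.757

x̄ = (4.8 + 18.7 + 6.0 + 10.1) / 4 = 9.9000
deviations (xᵢ − x̄): -5.1000, 8.8000, -3.9000, 0.2000
Σ(xᵢ − x̄)² = 118.7000 ⇒ m₂ = 118.7000/4 = 29.67500
Σ(xᵢ − x̄)³ = 489.5100 ⇒ m₃ = 489.5100/4 = 122.37750
m₂^(3/2) = 29.67500^(1.5) = 161.65386
g₁ = m₃ / m₂^(3/2) = 122.37750 / 161.65386 ≈ 0.757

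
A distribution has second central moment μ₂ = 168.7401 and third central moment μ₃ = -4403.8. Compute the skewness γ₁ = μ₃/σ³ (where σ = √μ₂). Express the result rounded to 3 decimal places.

-2.009

σ = √μ₂ = √168.7401 = 12.99000
σ³ = μ₂^(3/2) = 2191.93390
γ₁ = μ₃/σ³ = -4403.8 / 2191.93390 ≈ -2.009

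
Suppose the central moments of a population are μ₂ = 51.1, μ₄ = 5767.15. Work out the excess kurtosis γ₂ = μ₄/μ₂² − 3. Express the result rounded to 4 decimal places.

-0.7914

μ₂² = 51.1² = 2611.21000
μ₄/μ₂² = 5767.15 / 2611.21000 = 2.20861
γ₂ = 2.20861 − 3 ≈ -0.7914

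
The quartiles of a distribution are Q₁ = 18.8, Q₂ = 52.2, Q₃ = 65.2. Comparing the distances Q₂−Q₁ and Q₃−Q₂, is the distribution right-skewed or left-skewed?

Q₂ − Q₁ = 33.4;  Q₃ − Q₂ = 13.0
Q₂ − Q₁ > Q₃ − Q₂ ⇒ the lower half is more spread out ⇒ left-skewed.

left-skewed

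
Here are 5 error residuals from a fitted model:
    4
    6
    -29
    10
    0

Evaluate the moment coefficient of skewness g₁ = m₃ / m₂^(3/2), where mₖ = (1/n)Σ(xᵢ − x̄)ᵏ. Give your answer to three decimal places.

x̄ = (4 + 6 - 29 + 10 + 0) / 5 = -1.8000
deviations (xᵢ − x̄): 5.8000, 7.8000, -27.2000, 11.8000, 1.8000
Σ(xᵢ − x̄)² = 976.8000 ⇒ m₂ = 976.8000/5 = 195.36000
Σ(xᵢ − x̄)³ = -17805.1200 ⇒ m₃ = -17805.1200/5 = -3561.02400
m₂^(3/2) = 195.36000^(1.5) = 2730.57098
g₁ = m₃ / m₂^(3/2) = -3561.02400 / 2730.57098 ≈ -1.304

-1.304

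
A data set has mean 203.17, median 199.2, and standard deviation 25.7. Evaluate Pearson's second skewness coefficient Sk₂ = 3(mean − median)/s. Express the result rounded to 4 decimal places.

Sk₂ = 3(203.17 − 199.2) / 25.7 = 3 × 3.9700 / 25.7
    = 11.9100 / 25.7 ≈ 0.4634

0.4634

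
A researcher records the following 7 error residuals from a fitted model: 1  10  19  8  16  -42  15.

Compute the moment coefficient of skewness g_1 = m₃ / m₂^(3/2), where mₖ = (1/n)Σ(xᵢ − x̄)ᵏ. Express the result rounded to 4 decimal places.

x̄ = (1 + 10 + 19 + 8 + 16 - 42 + 15) / 7 = 3.8571
deviations (xᵢ − x̄): -2.8571, 6.1429, 15.1429, 4.1429, 12.1429, -45.8571, 11.1429
Σ(xᵢ − x̄)² = 2666.8571 ⇒ m₂ = 2666.8571/7 = 380.97959
Σ(xᵢ − x̄)³ = -89506.0408 ⇒ m₃ = -89506.0408/7 = -12786.57726
m₂^(3/2) = 380.97959^(1.5) = 7436.22579
g_1 = m₃ / m₂^(3/2) = -12786.57726 / 7436.22579 ≈ -1.7195

-1.7195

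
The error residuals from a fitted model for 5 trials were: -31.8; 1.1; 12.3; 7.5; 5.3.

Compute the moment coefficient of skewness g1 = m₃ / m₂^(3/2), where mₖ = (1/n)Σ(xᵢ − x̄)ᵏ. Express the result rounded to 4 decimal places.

x̄ = (-31.8 + 1.1 + 12.3 + 7.5 + 5.3) / 5 = -1.1200
deviations (xᵢ − x̄): -30.6800, 2.2200, 13.4200, 8.6200, 6.4200
Σ(xᵢ − x̄)² = 1241.8080 ⇒ m₂ = 1241.8080/5 = 248.36160
Σ(xᵢ − x̄)³ = -25544.9825 ⇒ m₃ = -25544.9825/5 = -5108.99650
m₂^(3/2) = 248.36160^(1.5) = 3914.05274
g1 = m₃ / m₂^(3/2) = -5108.99650 / 3914.05274 ≈ -1.3053

-1.3053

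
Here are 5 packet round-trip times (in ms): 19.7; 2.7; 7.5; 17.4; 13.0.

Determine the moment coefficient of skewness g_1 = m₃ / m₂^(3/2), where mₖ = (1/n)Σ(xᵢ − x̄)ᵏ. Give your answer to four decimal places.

x̄ = (19.7 + 2.7 + 7.5 + 17.4 + 13.0) / 5 = 12.0600
deviations (xᵢ − x̄): 7.6400, -9.3600, -4.5600, 5.3400, 0.9400
Σ(xᵢ − x̄)² = 196.1720 ⇒ m₂ = 196.1720/5 = 39.23440
Σ(xᵢ − x̄)³ = -315.7970 ⇒ m₃ = -315.7970/5 = -63.15941
m₂^(3/2) = 39.23440^(1.5) = 245.75396
g_1 = m₃ / m₂^(3/2) = -63.15941 / 245.75396 ≈ -0.2570

-0.2570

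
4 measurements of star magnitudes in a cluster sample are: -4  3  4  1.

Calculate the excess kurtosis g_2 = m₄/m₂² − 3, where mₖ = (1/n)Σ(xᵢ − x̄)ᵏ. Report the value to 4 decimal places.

x̄ = 1.0000
Σ(xᵢ − x̄)² = 38.0000 ⇒ m₂ = 9.50000
Σ(xᵢ − x̄)⁴ = 722.0000 ⇒ m₄ = 180.50000
m₂² = 90.25000
g_2 = m₄/m₂² − 3 = 2.00000 − 3 ≈ -1.0000

-1.0000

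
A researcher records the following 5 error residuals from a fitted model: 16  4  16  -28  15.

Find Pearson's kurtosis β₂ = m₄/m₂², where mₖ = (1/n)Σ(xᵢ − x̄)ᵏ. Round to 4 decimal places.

x̄ = 4.6000
Σ(xᵢ − x̄)² = 1431.2000 ⇒ m₂ = 286.24000
Σ(xᵢ − x̄)⁴ = 1174936.7360 ⇒ m₄ = 234987.34720
m₂² = 81933.33760
β₂ = m₄/m₂² = 234987.34720 / 81933.33760 ≈ 2.8680

2.8680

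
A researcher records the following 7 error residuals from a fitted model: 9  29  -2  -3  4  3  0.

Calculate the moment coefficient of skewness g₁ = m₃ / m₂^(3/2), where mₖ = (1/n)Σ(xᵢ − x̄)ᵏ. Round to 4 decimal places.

x̄ = (9 + 29 - 2 - 3 + 4 + 3 + 0) / 7 = 5.7143
deviations (xᵢ − x̄): 3.2857, 23.2857, -7.7143, -8.7143, -1.7143, -2.7143, -5.7143
Σ(xᵢ − x̄)² = 731.4286 ⇒ m₂ = 731.4286/7 = 104.48980
Σ(xᵢ − x̄)³ = 11329.1020 ⇒ m₃ = 11329.1020/7 = 1618.44315
m₂^(3/2) = 104.48980^(1.5) = 1068.09731
g₁ = m₃ / m₂^(3/2) = 1618.44315 / 1068.09731 ≈ 1.5153

1.5153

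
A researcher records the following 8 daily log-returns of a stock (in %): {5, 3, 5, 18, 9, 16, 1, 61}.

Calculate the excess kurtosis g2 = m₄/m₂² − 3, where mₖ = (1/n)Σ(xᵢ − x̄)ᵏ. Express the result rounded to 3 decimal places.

x̄ = 14.7500
Σ(xᵢ − x̄)² = 2701.5000 ⇒ m₂ = 337.68750
Σ(xᵢ − x̄)⁴ = 4649675.1563 ⇒ m₄ = 581209.39453
m₂² = 114032.84766
g2 = m₄/m₂² − 3 = 5.09686 − 3 ≈ 2.097

2.097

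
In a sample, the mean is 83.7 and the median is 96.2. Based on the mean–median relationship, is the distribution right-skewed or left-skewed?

left-skewed

mean − median = 83.7 − 96.2 = -12.5
mean < median ⇒ the longer tail is on the left ⇒ left-skewed (negatively skewed).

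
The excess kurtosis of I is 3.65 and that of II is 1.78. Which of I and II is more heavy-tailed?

I

Higher excess kurtosis ⇒ heavier tails relative to the normal distribution.
3.65 vs 1.78: the larger is 3.65, so I has heavier tails.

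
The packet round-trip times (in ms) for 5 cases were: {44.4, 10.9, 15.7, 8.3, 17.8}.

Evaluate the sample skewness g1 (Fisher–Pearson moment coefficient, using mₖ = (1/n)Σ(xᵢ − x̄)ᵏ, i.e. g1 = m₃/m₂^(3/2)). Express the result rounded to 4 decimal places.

x̄ = (44.4 + 10.9 + 15.7 + 8.3 + 17.8) / 5 = 19.4200
deviations (xᵢ − x̄): 24.9800, -8.5200, -3.7200, -11.1200, -1.6200
Σ(xᵢ − x̄)² = 836.7080 ⇒ m₂ = 836.7080/5 = 167.34160
Σ(xᵢ − x̄)³ = 13538.2925 ⇒ m₃ = 13538.2925/5 = 2707.65850
m₂^(3/2) = 167.34160^(1.5) = 2164.74067
g1 = m₃ / m₂^(3/2) = 2707.65850 / 2164.74067 ≈ 1.2508

1.2508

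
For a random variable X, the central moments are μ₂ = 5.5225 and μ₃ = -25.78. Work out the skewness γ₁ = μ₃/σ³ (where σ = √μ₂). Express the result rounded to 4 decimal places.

σ = √μ₂ = √5.5225 = 2.35000
σ³ = μ₂^(3/2) = 12.97788
γ₁ = μ₃/σ³ = -25.78 / 12.97788 ≈ -1.9865

-1.9865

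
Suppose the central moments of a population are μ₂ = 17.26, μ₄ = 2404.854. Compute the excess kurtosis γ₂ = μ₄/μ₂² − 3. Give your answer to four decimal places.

μ₂² = 17.26² = 297.90760
μ₄/μ₂² = 2404.854 / 297.90760 = 8.07248
γ₂ = 8.07248 − 3 ≈ 5.0725

5.0725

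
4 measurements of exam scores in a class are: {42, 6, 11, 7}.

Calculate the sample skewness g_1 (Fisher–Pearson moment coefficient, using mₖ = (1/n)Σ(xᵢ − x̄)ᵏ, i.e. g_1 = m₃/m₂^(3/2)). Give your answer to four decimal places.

x̄ = (42 + 6 + 11 + 7) / 4 = 16.5000
deviations (xᵢ − x̄): 25.5000, -10.5000, -5.5000, -9.5000
Σ(xᵢ − x̄)² = 881.0000 ⇒ m₂ = 881.0000/4 = 220.25000
Σ(xᵢ − x̄)³ = 14400.0000 ⇒ m₃ = 14400.0000/4 = 3600.00000
m₂^(3/2) = 220.25000^(1.5) = 3268.69106
g_1 = m₃ / m₂^(3/2) = 3600.00000 / 3268.69106 ≈ 1.1014

1.1014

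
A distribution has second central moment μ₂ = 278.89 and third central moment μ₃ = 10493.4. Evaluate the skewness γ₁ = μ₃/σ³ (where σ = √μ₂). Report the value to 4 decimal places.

σ = √μ₂ = √278.89 = 16.70000
σ³ = μ₂^(3/2) = 4657.46300
γ₁ = μ₃/σ³ = 10493.4 / 4657.46300 ≈ 2.2530

2.2530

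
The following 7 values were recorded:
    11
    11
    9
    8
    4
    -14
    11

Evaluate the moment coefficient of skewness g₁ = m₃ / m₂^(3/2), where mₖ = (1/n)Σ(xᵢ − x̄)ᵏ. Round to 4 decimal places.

-1.7429

x̄ = (11 + 11 + 9 + 8 + 4 - 14 + 11) / 7 = 5.7143
deviations (xᵢ − x̄): 5.2857, 5.2857, 3.2857, 2.2857, -1.7143, -19.7143, 5.2857
Σ(xᵢ − x̄)² = 491.4286 ⇒ m₂ = 491.4286/7 = 70.20408
Σ(xᵢ − x̄)³ = -7176.6122 ⇒ m₃ = -7176.6122/7 = -1025.23032
m₂^(3/2) = 70.20408^(1.5) = 588.22509
g₁ = m₃ / m₂^(3/2) = -1025.23032 / 588.22509 ≈ -1.7429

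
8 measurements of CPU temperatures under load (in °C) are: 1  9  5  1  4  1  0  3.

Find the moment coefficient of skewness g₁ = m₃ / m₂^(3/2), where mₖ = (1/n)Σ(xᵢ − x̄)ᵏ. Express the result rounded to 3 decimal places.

1.008

x̄ = (1 + 9 + 5 + 1 + 4 + 1 + 0 + 3) / 8 = 3.0000
deviations (xᵢ − x̄): -2.0000, 6.0000, 2.0000, -2.0000, 1.0000, -2.0000, -3.0000, 0.0000
Σ(xᵢ − x̄)² = 62.0000 ⇒ m₂ = 62.0000/8 = 7.75000
Σ(xᵢ − x̄)³ = 174.0000 ⇒ m₃ = 174.0000/8 = 21.75000
m₂^(3/2) = 7.75000^(1.5) = 21.57509
g₁ = m₃ / m₂^(3/2) = 21.75000 / 21.57509 ≈ 1.008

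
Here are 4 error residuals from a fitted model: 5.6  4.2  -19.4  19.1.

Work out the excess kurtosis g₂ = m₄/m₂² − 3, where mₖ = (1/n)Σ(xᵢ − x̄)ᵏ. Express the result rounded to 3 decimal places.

x̄ = 2.3750
Σ(xᵢ − x̄)² = 767.6075 ⇒ m₂ = 191.90188
Σ(xᵢ − x̄)⁴ = 303184.5065 ⇒ m₄ = 75796.12663
m₂² = 36826.32963
g₂ = m₄/m₂² − 3 = 2.05820 − 3 ≈ -0.942

-0.942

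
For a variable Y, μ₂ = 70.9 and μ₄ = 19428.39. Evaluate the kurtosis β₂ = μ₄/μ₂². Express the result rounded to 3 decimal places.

μ₂² = 70.9² = 5026.81000
μ₄/μ₂² = 19428.39 / 5026.81000 = 3.86495
β₂ ≈ 3.865

3.865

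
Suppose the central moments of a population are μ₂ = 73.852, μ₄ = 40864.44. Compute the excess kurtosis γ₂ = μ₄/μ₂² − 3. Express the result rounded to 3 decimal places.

μ₂² = 73.852² = 5454.11790
μ₄/μ₂² = 40864.44 / 5454.11790 = 7.49240
γ₂ = 7.49240 − 3 ≈ 4.492

4.492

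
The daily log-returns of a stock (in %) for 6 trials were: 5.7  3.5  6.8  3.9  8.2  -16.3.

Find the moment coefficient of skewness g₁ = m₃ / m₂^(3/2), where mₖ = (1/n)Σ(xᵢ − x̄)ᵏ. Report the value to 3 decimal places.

x̄ = (5.7 + 3.5 + 6.8 + 3.9 + 8.2 - 16.3) / 6 = 1.9667
deviations (xᵢ − x̄): 3.7333, 1.5333, 4.8333, 1.9333, 6.2333, -18.2667
Σ(xᵢ − x̄)² = 415.9133 ⇒ m₂ = 415.9133/6 = 69.31889
Σ(xᵢ − x̄)³ = -5677.0884 ⇒ m₃ = -5677.0884/6 = -946.18141
m₂^(3/2) = 69.31889^(1.5) = 577.13497
g₁ = m₃ / m₂^(3/2) = -946.18141 / 577.13497 ≈ -1.639

-1.639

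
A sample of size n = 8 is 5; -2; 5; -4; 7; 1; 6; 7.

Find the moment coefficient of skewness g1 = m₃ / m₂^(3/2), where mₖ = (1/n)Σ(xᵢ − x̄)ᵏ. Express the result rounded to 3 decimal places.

-0.698

x̄ = (5 - 2 + 5 - 4 + 7 + 1 + 6 + 7) / 8 = 3.1250
deviations (xᵢ − x̄): 1.8750, -5.1250, 1.8750, -7.1250, 3.8750, -2.1250, 2.8750, 3.8750
Σ(xᵢ − x̄)² = 126.8750 ⇒ m₂ = 126.8750/8 = 15.85938
Σ(xᵢ − x̄)³ = -352.5938 ⇒ m₃ = -352.5938/8 = -44.07422
m₂^(3/2) = 15.85938^(1.5) = 63.15811
g1 = m₃ / m₂^(3/2) = -44.07422 / 63.15811 ≈ -0.698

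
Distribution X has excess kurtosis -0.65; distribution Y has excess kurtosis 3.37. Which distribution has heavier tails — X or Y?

Higher excess kurtosis ⇒ heavier tails relative to the normal distribution.
-0.65 vs 3.37: the larger is 3.37, so Y has heavier tails. (Y is leptokurtic — heavier-than-normal tails; the other is platykurtic.)

Y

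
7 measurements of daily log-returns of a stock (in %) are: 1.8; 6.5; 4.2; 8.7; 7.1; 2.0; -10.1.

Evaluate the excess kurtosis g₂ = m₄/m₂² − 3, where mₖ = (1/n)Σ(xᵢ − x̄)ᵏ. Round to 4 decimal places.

x̄ = 2.8857
Σ(xᵢ − x̄)² = 236.9486 ⇒ m₂ = 33.84980
Σ(xᵢ − x̄)⁴ = 30069.5611 ⇒ m₄ = 4295.65159
m₂² = 1145.80868
g₂ = m₄/m₂² − 3 = 3.74901 − 3 ≈ 0.7490

0.7490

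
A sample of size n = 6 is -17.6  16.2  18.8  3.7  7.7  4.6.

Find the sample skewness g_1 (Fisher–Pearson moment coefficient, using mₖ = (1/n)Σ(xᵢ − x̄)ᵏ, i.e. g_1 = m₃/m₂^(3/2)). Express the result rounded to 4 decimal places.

x̄ = (-17.6 + 16.2 + 18.8 + 3.7 + 7.7 + 4.6) / 6 = 5.5667
deviations (xᵢ − x̄): -23.1667, 10.6333, 13.2333, -1.8667, 2.1333, -0.9667
Σ(xᵢ − x̄)² = 833.8533 ⇒ m₂ = 833.8533/6 = 138.97556
Σ(xᵢ − x̄)³ = -8911.3964 ⇒ m₃ = -8911.3964/6 = -1485.23274
m₂^(3/2) = 138.97556^(1.5) = 1638.35356
g_1 = m₃ / m₂^(3/2) = -1485.23274 / 1638.35356 ≈ -0.9065

-0.9065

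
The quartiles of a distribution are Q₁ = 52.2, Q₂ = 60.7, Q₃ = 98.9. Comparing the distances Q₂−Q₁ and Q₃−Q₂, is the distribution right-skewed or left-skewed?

Q₂ − Q₁ = 8.5;  Q₃ − Q₂ = 38.2
Q₃ − Q₂ > Q₂ − Q₁ ⇒ the upper half is more spread out ⇒ right-skewed.

right-skewed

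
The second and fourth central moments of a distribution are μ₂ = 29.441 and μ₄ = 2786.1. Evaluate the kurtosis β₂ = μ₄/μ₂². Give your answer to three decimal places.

μ₂² = 29.441² = 866.77248
μ₄/μ₂² = 2786.1 / 866.77248 = 3.21434
β₂ ≈ 3.214

3.214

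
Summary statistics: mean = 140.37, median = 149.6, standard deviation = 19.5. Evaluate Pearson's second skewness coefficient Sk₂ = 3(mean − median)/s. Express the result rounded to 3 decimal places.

Sk₂ = 3(140.37 − 149.6) / 19.5 = 3 × -9.2300 / 19.5
    = -27.6900 / 19.5 ≈ -1.420

-1.420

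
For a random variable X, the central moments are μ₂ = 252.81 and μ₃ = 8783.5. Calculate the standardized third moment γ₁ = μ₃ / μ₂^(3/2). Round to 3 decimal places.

σ = √μ₂ = √252.81 = 15.90000
σ³ = μ₂^(3/2) = 4019.67900
γ₁ = μ₃/σ³ = 8783.5 / 4019.67900 ≈ 2.185

2.185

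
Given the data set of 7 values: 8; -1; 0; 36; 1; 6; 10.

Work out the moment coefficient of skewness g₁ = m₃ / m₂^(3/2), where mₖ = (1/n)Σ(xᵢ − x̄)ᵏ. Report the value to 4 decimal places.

x̄ = (8 - 1 + 0 + 36 + 1 + 6 + 10) / 7 = 8.5714
deviations (xᵢ − x̄): -0.5714, -9.5714, -8.5714, 27.4286, -7.5714, -2.5714, 1.4286
Σ(xᵢ − x̄)² = 983.7143 ⇒ m₂ = 983.7143/7 = 140.53061
Σ(xᵢ − x̄)³ = 18680.3265 ⇒ m₃ = 18680.3265/7 = 2668.61808
m₂^(3/2) = 140.53061^(1.5) = 1665.92869
g₁ = m₃ / m₂^(3/2) = 2668.61808 / 1665.92869 ≈ 1.6019

1.6019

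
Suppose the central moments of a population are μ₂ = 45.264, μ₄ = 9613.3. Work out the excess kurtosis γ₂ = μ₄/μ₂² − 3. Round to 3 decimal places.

μ₂² = 45.264² = 2048.82970
μ₄/μ₂² = 9613.3 / 2048.82970 = 4.69209
γ₂ = 4.69209 − 3 ≈ 1.692

1.692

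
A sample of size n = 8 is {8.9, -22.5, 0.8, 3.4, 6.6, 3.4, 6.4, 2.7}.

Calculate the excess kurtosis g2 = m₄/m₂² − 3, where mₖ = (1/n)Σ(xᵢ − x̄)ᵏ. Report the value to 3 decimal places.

2.410

x̄ = 1.2125
Σ(xᵢ − x̄)² = 689.2688 ⇒ m₂ = 86.15859
Σ(xᵢ − x̄)⁴ = 321271.6549 ⇒ m₄ = 40158.95687
m₂² = 7423.30328
g2 = m₄/m₂² − 3 = 5.40985 − 3 ≈ 2.410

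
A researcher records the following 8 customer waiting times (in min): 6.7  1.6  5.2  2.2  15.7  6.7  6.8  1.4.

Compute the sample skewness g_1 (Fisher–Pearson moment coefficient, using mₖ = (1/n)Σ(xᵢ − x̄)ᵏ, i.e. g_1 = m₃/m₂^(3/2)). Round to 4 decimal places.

x̄ = (6.7 + 1.6 + 5.2 + 2.2 + 15.7 + 6.7 + 6.8 + 1.4) / 8 = 5.7875
deviations (xᵢ − x̄): 0.9125, -4.1875, -0.5875, -3.5875, 9.9125, 0.9125, 1.0125, -4.3875
Σ(xᵢ − x̄)² = 150.9488 ⇒ m₂ = 150.9488/8 = 18.86859
Σ(xᵢ − x̄)³ = 772.2736 ⇒ m₃ = 772.2736/8 = 96.53420
m₂^(3/2) = 18.86859^(1.5) = 81.96139
g_1 = m₃ / m₂^(3/2) = 96.53420 / 81.96139 ≈ 1.1778

1.1778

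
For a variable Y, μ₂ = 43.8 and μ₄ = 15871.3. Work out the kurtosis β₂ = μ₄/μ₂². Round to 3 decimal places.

8.273

μ₂² = 43.8² = 1918.44000
μ₄/μ₂² = 15871.3 / 1918.44000 = 8.27302
β₂ ≈ 8.273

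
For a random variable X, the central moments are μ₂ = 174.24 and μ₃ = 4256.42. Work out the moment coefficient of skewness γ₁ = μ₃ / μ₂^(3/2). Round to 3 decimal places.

1.851

σ = √μ₂ = √174.24 = 13.20000
σ³ = μ₂^(3/2) = 2299.96800
γ₁ = μ₃/σ³ = 4256.42 / 2299.96800 ≈ 1.851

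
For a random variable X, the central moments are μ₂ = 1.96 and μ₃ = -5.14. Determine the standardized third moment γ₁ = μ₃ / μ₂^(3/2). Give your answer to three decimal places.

σ = √μ₂ = √1.96 = 1.40000
σ³ = μ₂^(3/2) = 2.74400
γ₁ = μ₃/σ³ = -5.14 / 2.74400 ≈ -1.873

-1.873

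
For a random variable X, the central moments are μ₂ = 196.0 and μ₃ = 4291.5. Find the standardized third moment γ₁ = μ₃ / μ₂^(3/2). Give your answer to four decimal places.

1.5640

σ = √μ₂ = √196.0 = 14.00000
σ³ = μ₂^(3/2) = 2744.00000
γ₁ = μ₃/σ³ = 4291.5 / 2744.00000 ≈ 1.5640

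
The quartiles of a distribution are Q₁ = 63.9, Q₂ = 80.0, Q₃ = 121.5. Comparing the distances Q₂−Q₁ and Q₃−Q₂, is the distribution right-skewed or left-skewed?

Q₂ − Q₁ = 16.1;  Q₃ − Q₂ = 41.5
Q₃ − Q₂ > Q₂ − Q₁ ⇒ the upper half is more spread out ⇒ right-skewed.

right-skewed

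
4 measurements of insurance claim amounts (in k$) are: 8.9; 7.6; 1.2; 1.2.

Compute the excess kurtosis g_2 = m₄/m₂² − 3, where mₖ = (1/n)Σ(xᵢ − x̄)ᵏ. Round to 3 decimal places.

-1.934

x̄ = 4.7250
Σ(xᵢ − x̄)² = 50.5475 ⇒ m₂ = 12.63688
Σ(xᵢ − x̄)⁴ = 680.9396 ⇒ m₄ = 170.23489
m₂² = 159.69061
g_2 = m₄/m₂² − 3 = 1.06603 − 3 ≈ -1.934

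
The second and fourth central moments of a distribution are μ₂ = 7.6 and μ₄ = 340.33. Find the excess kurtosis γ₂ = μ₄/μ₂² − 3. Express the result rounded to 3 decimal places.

μ₂² = 7.6² = 57.76000
μ₄/μ₂² = 340.33 / 57.76000 = 5.89214
γ₂ = 5.89214 − 3 ≈ 2.892

2.892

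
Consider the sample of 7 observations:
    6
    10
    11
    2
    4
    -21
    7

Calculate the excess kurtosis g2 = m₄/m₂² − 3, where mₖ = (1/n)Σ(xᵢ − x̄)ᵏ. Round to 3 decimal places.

x̄ = 2.7143
Σ(xᵢ − x̄)² = 715.4286 ⇒ m₂ = 102.20408
Σ(xᵢ − x̄)⁴ = 324244.8397 ⇒ m₄ = 46320.69138
m₂² = 10445.67430
g2 = m₄/m₂² − 3 = 4.43444 − 3 ≈ 1.434

1.434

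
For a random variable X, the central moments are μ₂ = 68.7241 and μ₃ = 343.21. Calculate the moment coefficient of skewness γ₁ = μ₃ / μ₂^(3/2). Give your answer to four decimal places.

0.6024

σ = √μ₂ = √68.7241 = 8.29000
σ³ = μ₂^(3/2) = 569.72279
γ₁ = μ₃/σ³ = 343.21 / 569.72279 ≈ 0.6024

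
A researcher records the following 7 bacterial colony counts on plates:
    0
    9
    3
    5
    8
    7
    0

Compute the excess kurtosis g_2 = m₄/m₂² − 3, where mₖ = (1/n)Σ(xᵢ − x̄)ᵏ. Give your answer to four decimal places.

x̄ = 4.5714
Σ(xᵢ − x̄)² = 81.7143 ⇒ m₂ = 11.67347
Σ(xᵢ − x̄)⁴ = 1437.1895 ⇒ m₄ = 205.31279
m₂² = 136.26989
g_2 = m₄/m₂² − 3 = 1.50666 − 3 ≈ -1.4933

-1.4933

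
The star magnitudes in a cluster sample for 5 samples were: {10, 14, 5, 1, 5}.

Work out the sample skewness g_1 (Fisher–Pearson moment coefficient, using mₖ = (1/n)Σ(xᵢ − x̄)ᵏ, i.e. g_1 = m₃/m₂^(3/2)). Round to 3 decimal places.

x̄ = (10 + 14 + 5 + 1 + 5) / 5 = 7.0000
deviations (xᵢ − x̄): 3.0000, 7.0000, -2.0000, -6.0000, -2.0000
Σ(xᵢ − x̄)² = 102.0000 ⇒ m₂ = 102.0000/5 = 20.40000
Σ(xᵢ − x̄)³ = 138.0000 ⇒ m₃ = 138.0000/5 = 27.60000
m₂^(3/2) = 20.40000^(1.5) = 92.13937
g_1 = m₃ / m₂^(3/2) = 27.60000 / 92.13937 ≈ 0.300

0.300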